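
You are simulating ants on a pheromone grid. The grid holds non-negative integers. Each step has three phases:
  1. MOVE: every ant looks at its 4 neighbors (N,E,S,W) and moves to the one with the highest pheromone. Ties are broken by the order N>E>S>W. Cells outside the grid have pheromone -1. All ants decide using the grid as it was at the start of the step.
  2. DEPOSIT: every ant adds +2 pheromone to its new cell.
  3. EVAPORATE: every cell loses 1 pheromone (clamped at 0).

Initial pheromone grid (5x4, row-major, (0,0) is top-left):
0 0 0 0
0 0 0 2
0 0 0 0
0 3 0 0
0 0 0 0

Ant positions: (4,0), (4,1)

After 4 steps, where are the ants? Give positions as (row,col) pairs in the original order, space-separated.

Step 1: ant0:(4,0)->N->(3,0) | ant1:(4,1)->N->(3,1)
  grid max=4 at (3,1)
Step 2: ant0:(3,0)->E->(3,1) | ant1:(3,1)->W->(3,0)
  grid max=5 at (3,1)
Step 3: ant0:(3,1)->W->(3,0) | ant1:(3,0)->E->(3,1)
  grid max=6 at (3,1)
Step 4: ant0:(3,0)->E->(3,1) | ant1:(3,1)->W->(3,0)
  grid max=7 at (3,1)

(3,1) (3,0)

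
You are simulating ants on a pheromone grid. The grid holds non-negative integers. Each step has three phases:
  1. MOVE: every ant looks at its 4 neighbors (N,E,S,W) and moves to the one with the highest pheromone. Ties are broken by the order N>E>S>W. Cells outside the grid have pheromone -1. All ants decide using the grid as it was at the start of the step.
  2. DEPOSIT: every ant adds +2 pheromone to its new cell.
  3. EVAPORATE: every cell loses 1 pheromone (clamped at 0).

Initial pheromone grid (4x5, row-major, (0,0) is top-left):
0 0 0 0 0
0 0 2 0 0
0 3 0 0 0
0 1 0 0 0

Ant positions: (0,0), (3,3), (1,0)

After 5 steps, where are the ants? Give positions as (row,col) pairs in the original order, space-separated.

Step 1: ant0:(0,0)->E->(0,1) | ant1:(3,3)->N->(2,3) | ant2:(1,0)->N->(0,0)
  grid max=2 at (2,1)
Step 2: ant0:(0,1)->W->(0,0) | ant1:(2,3)->N->(1,3) | ant2:(0,0)->E->(0,1)
  grid max=2 at (0,0)
Step 3: ant0:(0,0)->E->(0,1) | ant1:(1,3)->N->(0,3) | ant2:(0,1)->W->(0,0)
  grid max=3 at (0,0)
Step 4: ant0:(0,1)->W->(0,0) | ant1:(0,3)->E->(0,4) | ant2:(0,0)->E->(0,1)
  grid max=4 at (0,0)
Step 5: ant0:(0,0)->E->(0,1) | ant1:(0,4)->S->(1,4) | ant2:(0,1)->W->(0,0)
  grid max=5 at (0,0)

(0,1) (1,4) (0,0)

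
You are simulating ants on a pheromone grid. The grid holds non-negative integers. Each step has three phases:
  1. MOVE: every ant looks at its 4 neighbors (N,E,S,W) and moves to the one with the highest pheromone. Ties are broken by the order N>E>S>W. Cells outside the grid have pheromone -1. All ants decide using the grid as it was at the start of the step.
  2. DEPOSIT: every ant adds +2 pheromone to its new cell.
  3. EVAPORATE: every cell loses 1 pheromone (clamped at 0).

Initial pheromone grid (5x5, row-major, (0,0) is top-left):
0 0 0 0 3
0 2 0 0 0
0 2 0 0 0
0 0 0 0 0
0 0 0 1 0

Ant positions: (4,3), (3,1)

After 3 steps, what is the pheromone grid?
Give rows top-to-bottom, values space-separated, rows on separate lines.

After step 1: ants at (3,3),(2,1)
  0 0 0 0 2
  0 1 0 0 0
  0 3 0 0 0
  0 0 0 1 0
  0 0 0 0 0
After step 2: ants at (2,3),(1,1)
  0 0 0 0 1
  0 2 0 0 0
  0 2 0 1 0
  0 0 0 0 0
  0 0 0 0 0
After step 3: ants at (1,3),(2,1)
  0 0 0 0 0
  0 1 0 1 0
  0 3 0 0 0
  0 0 0 0 0
  0 0 0 0 0

0 0 0 0 0
0 1 0 1 0
0 3 0 0 0
0 0 0 0 0
0 0 0 0 0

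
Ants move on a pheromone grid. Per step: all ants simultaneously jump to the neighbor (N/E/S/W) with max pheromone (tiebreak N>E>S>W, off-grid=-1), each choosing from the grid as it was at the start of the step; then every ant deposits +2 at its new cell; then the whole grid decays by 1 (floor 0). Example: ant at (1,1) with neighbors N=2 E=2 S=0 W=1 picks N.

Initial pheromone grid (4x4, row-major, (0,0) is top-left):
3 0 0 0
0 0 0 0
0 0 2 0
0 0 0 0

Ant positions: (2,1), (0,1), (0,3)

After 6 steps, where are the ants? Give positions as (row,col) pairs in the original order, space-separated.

Step 1: ant0:(2,1)->E->(2,2) | ant1:(0,1)->W->(0,0) | ant2:(0,3)->S->(1,3)
  grid max=4 at (0,0)
Step 2: ant0:(2,2)->N->(1,2) | ant1:(0,0)->E->(0,1) | ant2:(1,3)->N->(0,3)
  grid max=3 at (0,0)
Step 3: ant0:(1,2)->S->(2,2) | ant1:(0,1)->W->(0,0) | ant2:(0,3)->S->(1,3)
  grid max=4 at (0,0)
Step 4: ant0:(2,2)->N->(1,2) | ant1:(0,0)->E->(0,1) | ant2:(1,3)->N->(0,3)
  grid max=3 at (0,0)
Step 5: ant0:(1,2)->S->(2,2) | ant1:(0,1)->W->(0,0) | ant2:(0,3)->S->(1,3)
  grid max=4 at (0,0)
Step 6: ant0:(2,2)->N->(1,2) | ant1:(0,0)->E->(0,1) | ant2:(1,3)->N->(0,3)
  grid max=3 at (0,0)

(1,2) (0,1) (0,3)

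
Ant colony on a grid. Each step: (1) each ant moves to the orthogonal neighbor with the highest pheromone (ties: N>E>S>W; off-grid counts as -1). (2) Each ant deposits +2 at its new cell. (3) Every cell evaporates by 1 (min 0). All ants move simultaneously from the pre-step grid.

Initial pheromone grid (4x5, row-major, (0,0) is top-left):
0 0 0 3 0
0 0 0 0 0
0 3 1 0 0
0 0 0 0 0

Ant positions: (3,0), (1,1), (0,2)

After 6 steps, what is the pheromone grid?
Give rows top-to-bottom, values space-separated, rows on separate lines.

After step 1: ants at (2,0),(2,1),(0,3)
  0 0 0 4 0
  0 0 0 0 0
  1 4 0 0 0
  0 0 0 0 0
After step 2: ants at (2,1),(2,0),(0,4)
  0 0 0 3 1
  0 0 0 0 0
  2 5 0 0 0
  0 0 0 0 0
After step 3: ants at (2,0),(2,1),(0,3)
  0 0 0 4 0
  0 0 0 0 0
  3 6 0 0 0
  0 0 0 0 0
After step 4: ants at (2,1),(2,0),(0,4)
  0 0 0 3 1
  0 0 0 0 0
  4 7 0 0 0
  0 0 0 0 0
After step 5: ants at (2,0),(2,1),(0,3)
  0 0 0 4 0
  0 0 0 0 0
  5 8 0 0 0
  0 0 0 0 0
After step 6: ants at (2,1),(2,0),(0,4)
  0 0 0 3 1
  0 0 0 0 0
  6 9 0 0 0
  0 0 0 0 0

0 0 0 3 1
0 0 0 0 0
6 9 0 0 0
0 0 0 0 0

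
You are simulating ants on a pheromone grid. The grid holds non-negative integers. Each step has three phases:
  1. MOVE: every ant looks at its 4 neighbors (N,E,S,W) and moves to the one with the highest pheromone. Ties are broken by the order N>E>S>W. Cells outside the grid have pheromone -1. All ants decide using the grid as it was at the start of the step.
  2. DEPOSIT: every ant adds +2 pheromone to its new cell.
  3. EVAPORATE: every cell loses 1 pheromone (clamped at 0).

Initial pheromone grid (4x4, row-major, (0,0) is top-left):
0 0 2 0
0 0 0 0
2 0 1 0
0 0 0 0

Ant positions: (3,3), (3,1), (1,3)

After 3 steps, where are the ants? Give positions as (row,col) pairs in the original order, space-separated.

Step 1: ant0:(3,3)->N->(2,3) | ant1:(3,1)->N->(2,1) | ant2:(1,3)->N->(0,3)
  grid max=1 at (0,2)
Step 2: ant0:(2,3)->N->(1,3) | ant1:(2,1)->W->(2,0) | ant2:(0,3)->W->(0,2)
  grid max=2 at (0,2)
Step 3: ant0:(1,3)->N->(0,3) | ant1:(2,0)->N->(1,0) | ant2:(0,2)->E->(0,3)
  grid max=3 at (0,3)

(0,3) (1,0) (0,3)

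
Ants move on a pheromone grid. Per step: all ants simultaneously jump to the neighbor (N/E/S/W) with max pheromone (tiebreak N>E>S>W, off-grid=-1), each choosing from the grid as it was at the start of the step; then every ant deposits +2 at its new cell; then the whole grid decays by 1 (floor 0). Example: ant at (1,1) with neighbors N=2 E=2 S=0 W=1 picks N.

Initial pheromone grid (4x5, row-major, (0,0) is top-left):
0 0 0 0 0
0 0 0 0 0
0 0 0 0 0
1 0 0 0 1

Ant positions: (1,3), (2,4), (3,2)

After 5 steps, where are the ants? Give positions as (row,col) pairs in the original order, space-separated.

Step 1: ant0:(1,3)->N->(0,3) | ant1:(2,4)->S->(3,4) | ant2:(3,2)->N->(2,2)
  grid max=2 at (3,4)
Step 2: ant0:(0,3)->E->(0,4) | ant1:(3,4)->N->(2,4) | ant2:(2,2)->N->(1,2)
  grid max=1 at (0,4)
Step 3: ant0:(0,4)->S->(1,4) | ant1:(2,4)->S->(3,4) | ant2:(1,2)->N->(0,2)
  grid max=2 at (3,4)
Step 4: ant0:(1,4)->N->(0,4) | ant1:(3,4)->N->(2,4) | ant2:(0,2)->E->(0,3)
  grid max=1 at (0,3)
Step 5: ant0:(0,4)->W->(0,3) | ant1:(2,4)->S->(3,4) | ant2:(0,3)->E->(0,4)
  grid max=2 at (0,3)

(0,3) (3,4) (0,4)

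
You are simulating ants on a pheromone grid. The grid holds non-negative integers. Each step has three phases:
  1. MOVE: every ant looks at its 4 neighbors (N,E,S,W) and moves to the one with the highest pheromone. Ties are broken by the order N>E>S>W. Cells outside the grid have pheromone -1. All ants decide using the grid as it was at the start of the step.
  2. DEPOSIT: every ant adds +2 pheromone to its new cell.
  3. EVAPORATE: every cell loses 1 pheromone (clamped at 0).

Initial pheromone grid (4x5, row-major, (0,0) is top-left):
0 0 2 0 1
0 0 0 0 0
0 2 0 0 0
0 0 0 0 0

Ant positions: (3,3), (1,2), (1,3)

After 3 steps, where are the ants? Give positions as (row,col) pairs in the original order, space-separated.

Step 1: ant0:(3,3)->N->(2,3) | ant1:(1,2)->N->(0,2) | ant2:(1,3)->N->(0,3)
  grid max=3 at (0,2)
Step 2: ant0:(2,3)->N->(1,3) | ant1:(0,2)->E->(0,3) | ant2:(0,3)->W->(0,2)
  grid max=4 at (0,2)
Step 3: ant0:(1,3)->N->(0,3) | ant1:(0,3)->W->(0,2) | ant2:(0,2)->E->(0,3)
  grid max=5 at (0,2)

(0,3) (0,2) (0,3)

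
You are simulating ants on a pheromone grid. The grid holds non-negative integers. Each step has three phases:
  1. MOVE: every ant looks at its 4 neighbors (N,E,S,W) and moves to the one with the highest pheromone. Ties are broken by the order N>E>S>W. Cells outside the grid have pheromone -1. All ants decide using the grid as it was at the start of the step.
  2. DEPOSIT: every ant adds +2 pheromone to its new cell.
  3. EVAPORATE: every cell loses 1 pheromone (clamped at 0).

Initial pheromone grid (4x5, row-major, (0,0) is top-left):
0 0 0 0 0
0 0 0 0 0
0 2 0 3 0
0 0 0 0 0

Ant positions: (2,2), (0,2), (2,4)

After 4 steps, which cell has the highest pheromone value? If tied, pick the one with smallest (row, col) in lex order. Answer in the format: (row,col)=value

Step 1: ant0:(2,2)->E->(2,3) | ant1:(0,2)->E->(0,3) | ant2:(2,4)->W->(2,3)
  grid max=6 at (2,3)
Step 2: ant0:(2,3)->N->(1,3) | ant1:(0,3)->E->(0,4) | ant2:(2,3)->N->(1,3)
  grid max=5 at (2,3)
Step 3: ant0:(1,3)->S->(2,3) | ant1:(0,4)->S->(1,4) | ant2:(1,3)->S->(2,3)
  grid max=8 at (2,3)
Step 4: ant0:(2,3)->N->(1,3) | ant1:(1,4)->W->(1,3) | ant2:(2,3)->N->(1,3)
  grid max=7 at (1,3)
Final grid:
  0 0 0 0 0
  0 0 0 7 0
  0 0 0 7 0
  0 0 0 0 0
Max pheromone 7 at (1,3)

Answer: (1,3)=7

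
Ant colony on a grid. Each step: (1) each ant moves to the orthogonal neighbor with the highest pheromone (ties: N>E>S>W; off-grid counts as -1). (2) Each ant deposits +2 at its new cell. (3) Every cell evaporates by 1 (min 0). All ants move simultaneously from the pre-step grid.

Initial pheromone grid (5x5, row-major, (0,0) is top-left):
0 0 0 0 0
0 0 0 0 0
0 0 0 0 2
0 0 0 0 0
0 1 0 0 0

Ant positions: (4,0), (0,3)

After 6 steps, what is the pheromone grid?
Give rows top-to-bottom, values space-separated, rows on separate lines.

After step 1: ants at (4,1),(0,4)
  0 0 0 0 1
  0 0 0 0 0
  0 0 0 0 1
  0 0 0 0 0
  0 2 0 0 0
After step 2: ants at (3,1),(1,4)
  0 0 0 0 0
  0 0 0 0 1
  0 0 0 0 0
  0 1 0 0 0
  0 1 0 0 0
After step 3: ants at (4,1),(0,4)
  0 0 0 0 1
  0 0 0 0 0
  0 0 0 0 0
  0 0 0 0 0
  0 2 0 0 0
After step 4: ants at (3,1),(1,4)
  0 0 0 0 0
  0 0 0 0 1
  0 0 0 0 0
  0 1 0 0 0
  0 1 0 0 0
After step 5: ants at (4,1),(0,4)
  0 0 0 0 1
  0 0 0 0 0
  0 0 0 0 0
  0 0 0 0 0
  0 2 0 0 0
After step 6: ants at (3,1),(1,4)
  0 0 0 0 0
  0 0 0 0 1
  0 0 0 0 0
  0 1 0 0 0
  0 1 0 0 0

0 0 0 0 0
0 0 0 0 1
0 0 0 0 0
0 1 0 0 0
0 1 0 0 0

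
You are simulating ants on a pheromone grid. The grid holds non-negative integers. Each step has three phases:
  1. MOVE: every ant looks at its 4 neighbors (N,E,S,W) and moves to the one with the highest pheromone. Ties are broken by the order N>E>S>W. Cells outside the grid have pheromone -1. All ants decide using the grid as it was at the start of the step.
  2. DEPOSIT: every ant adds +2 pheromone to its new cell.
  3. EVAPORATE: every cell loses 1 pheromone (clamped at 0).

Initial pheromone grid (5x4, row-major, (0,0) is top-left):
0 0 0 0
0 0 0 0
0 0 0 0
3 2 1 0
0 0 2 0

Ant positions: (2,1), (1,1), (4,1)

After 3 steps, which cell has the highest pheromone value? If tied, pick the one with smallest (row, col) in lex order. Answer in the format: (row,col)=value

Step 1: ant0:(2,1)->S->(3,1) | ant1:(1,1)->N->(0,1) | ant2:(4,1)->N->(3,1)
  grid max=5 at (3,1)
Step 2: ant0:(3,1)->W->(3,0) | ant1:(0,1)->E->(0,2) | ant2:(3,1)->W->(3,0)
  grid max=5 at (3,0)
Step 3: ant0:(3,0)->E->(3,1) | ant1:(0,2)->E->(0,3) | ant2:(3,0)->E->(3,1)
  grid max=7 at (3,1)
Final grid:
  0 0 0 1
  0 0 0 0
  0 0 0 0
  4 7 0 0
  0 0 0 0
Max pheromone 7 at (3,1)

Answer: (3,1)=7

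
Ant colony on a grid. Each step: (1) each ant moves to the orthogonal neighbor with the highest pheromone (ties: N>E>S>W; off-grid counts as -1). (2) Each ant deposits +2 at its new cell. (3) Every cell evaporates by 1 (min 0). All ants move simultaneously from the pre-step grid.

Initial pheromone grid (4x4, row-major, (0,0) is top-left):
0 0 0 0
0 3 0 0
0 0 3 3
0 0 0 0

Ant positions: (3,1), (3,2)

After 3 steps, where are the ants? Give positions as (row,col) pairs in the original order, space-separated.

Step 1: ant0:(3,1)->N->(2,1) | ant1:(3,2)->N->(2,2)
  grid max=4 at (2,2)
Step 2: ant0:(2,1)->E->(2,2) | ant1:(2,2)->E->(2,3)
  grid max=5 at (2,2)
Step 3: ant0:(2,2)->E->(2,3) | ant1:(2,3)->W->(2,2)
  grid max=6 at (2,2)

(2,3) (2,2)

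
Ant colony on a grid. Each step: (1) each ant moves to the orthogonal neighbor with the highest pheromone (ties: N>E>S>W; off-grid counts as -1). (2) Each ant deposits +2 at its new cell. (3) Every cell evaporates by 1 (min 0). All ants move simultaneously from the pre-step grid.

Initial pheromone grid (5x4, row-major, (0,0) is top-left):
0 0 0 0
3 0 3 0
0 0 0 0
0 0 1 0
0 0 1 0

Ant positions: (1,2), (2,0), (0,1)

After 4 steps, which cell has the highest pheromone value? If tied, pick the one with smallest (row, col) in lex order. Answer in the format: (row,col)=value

Step 1: ant0:(1,2)->N->(0,2) | ant1:(2,0)->N->(1,0) | ant2:(0,1)->E->(0,2)
  grid max=4 at (1,0)
Step 2: ant0:(0,2)->S->(1,2) | ant1:(1,0)->N->(0,0) | ant2:(0,2)->S->(1,2)
  grid max=5 at (1,2)
Step 3: ant0:(1,2)->N->(0,2) | ant1:(0,0)->S->(1,0) | ant2:(1,2)->N->(0,2)
  grid max=5 at (0,2)
Step 4: ant0:(0,2)->S->(1,2) | ant1:(1,0)->N->(0,0) | ant2:(0,2)->S->(1,2)
  grid max=7 at (1,2)
Final grid:
  1 0 4 0
  3 0 7 0
  0 0 0 0
  0 0 0 0
  0 0 0 0
Max pheromone 7 at (1,2)

Answer: (1,2)=7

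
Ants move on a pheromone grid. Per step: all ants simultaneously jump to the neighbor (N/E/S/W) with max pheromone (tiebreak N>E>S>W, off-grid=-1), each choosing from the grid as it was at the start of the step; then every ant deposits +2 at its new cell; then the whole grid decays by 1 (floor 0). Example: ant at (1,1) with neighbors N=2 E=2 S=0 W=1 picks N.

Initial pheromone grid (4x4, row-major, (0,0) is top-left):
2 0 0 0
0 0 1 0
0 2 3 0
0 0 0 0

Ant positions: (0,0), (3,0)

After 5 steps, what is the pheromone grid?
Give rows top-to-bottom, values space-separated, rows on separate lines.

After step 1: ants at (0,1),(2,0)
  1 1 0 0
  0 0 0 0
  1 1 2 0
  0 0 0 0
After step 2: ants at (0,0),(2,1)
  2 0 0 0
  0 0 0 0
  0 2 1 0
  0 0 0 0
After step 3: ants at (0,1),(2,2)
  1 1 0 0
  0 0 0 0
  0 1 2 0
  0 0 0 0
After step 4: ants at (0,0),(2,1)
  2 0 0 0
  0 0 0 0
  0 2 1 0
  0 0 0 0
After step 5: ants at (0,1),(2,2)
  1 1 0 0
  0 0 0 0
  0 1 2 0
  0 0 0 0

1 1 0 0
0 0 0 0
0 1 2 0
0 0 0 0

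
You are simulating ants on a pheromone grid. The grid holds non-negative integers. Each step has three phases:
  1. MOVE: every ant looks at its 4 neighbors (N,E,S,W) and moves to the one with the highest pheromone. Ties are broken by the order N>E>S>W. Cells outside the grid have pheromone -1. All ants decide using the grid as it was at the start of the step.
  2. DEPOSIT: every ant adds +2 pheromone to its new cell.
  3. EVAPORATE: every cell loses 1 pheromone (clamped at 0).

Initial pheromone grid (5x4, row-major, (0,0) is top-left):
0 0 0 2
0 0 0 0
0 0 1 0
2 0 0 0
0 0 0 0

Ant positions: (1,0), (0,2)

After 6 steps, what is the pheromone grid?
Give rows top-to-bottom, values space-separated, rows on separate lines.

After step 1: ants at (0,0),(0,3)
  1 0 0 3
  0 0 0 0
  0 0 0 0
  1 0 0 0
  0 0 0 0
After step 2: ants at (0,1),(1,3)
  0 1 0 2
  0 0 0 1
  0 0 0 0
  0 0 0 0
  0 0 0 0
After step 3: ants at (0,2),(0,3)
  0 0 1 3
  0 0 0 0
  0 0 0 0
  0 0 0 0
  0 0 0 0
After step 4: ants at (0,3),(0,2)
  0 0 2 4
  0 0 0 0
  0 0 0 0
  0 0 0 0
  0 0 0 0
After step 5: ants at (0,2),(0,3)
  0 0 3 5
  0 0 0 0
  0 0 0 0
  0 0 0 0
  0 0 0 0
After step 6: ants at (0,3),(0,2)
  0 0 4 6
  0 0 0 0
  0 0 0 0
  0 0 0 0
  0 0 0 0

0 0 4 6
0 0 0 0
0 0 0 0
0 0 0 0
0 0 0 0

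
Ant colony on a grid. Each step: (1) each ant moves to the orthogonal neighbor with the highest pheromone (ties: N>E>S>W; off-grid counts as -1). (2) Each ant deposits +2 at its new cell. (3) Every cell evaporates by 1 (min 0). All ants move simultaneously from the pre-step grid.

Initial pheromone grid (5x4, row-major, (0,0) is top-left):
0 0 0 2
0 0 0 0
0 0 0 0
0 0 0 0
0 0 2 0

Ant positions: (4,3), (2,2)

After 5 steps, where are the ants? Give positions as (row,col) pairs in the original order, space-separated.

Step 1: ant0:(4,3)->W->(4,2) | ant1:(2,2)->N->(1,2)
  grid max=3 at (4,2)
Step 2: ant0:(4,2)->N->(3,2) | ant1:(1,2)->N->(0,2)
  grid max=2 at (4,2)
Step 3: ant0:(3,2)->S->(4,2) | ant1:(0,2)->E->(0,3)
  grid max=3 at (4,2)
Step 4: ant0:(4,2)->N->(3,2) | ant1:(0,3)->S->(1,3)
  grid max=2 at (4,2)
Step 5: ant0:(3,2)->S->(4,2) | ant1:(1,3)->N->(0,3)
  grid max=3 at (4,2)

(4,2) (0,3)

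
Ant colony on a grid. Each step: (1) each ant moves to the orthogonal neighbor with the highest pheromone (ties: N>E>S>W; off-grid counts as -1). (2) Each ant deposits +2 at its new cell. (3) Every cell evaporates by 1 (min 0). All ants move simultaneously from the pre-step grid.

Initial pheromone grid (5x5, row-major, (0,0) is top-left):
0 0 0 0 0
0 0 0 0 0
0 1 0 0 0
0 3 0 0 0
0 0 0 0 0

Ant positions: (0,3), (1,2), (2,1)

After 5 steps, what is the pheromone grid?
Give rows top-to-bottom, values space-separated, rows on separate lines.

After step 1: ants at (0,4),(0,2),(3,1)
  0 0 1 0 1
  0 0 0 0 0
  0 0 0 0 0
  0 4 0 0 0
  0 0 0 0 0
After step 2: ants at (1,4),(0,3),(2,1)
  0 0 0 1 0
  0 0 0 0 1
  0 1 0 0 0
  0 3 0 0 0
  0 0 0 0 0
After step 3: ants at (0,4),(0,4),(3,1)
  0 0 0 0 3
  0 0 0 0 0
  0 0 0 0 0
  0 4 0 0 0
  0 0 0 0 0
After step 4: ants at (1,4),(1,4),(2,1)
  0 0 0 0 2
  0 0 0 0 3
  0 1 0 0 0
  0 3 0 0 0
  0 0 0 0 0
After step 5: ants at (0,4),(0,4),(3,1)
  0 0 0 0 5
  0 0 0 0 2
  0 0 0 0 0
  0 4 0 0 0
  0 0 0 0 0

0 0 0 0 5
0 0 0 0 2
0 0 0 0 0
0 4 0 0 0
0 0 0 0 0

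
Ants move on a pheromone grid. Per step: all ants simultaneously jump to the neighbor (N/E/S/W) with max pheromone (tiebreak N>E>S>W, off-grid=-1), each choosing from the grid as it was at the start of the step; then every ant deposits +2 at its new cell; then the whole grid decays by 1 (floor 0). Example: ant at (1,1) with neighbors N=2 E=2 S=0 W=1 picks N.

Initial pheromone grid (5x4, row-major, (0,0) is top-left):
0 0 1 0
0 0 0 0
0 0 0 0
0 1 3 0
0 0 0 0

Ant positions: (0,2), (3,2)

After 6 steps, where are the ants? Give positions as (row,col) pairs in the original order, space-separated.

Step 1: ant0:(0,2)->E->(0,3) | ant1:(3,2)->W->(3,1)
  grid max=2 at (3,1)
Step 2: ant0:(0,3)->S->(1,3) | ant1:(3,1)->E->(3,2)
  grid max=3 at (3,2)
Step 3: ant0:(1,3)->N->(0,3) | ant1:(3,2)->W->(3,1)
  grid max=2 at (3,1)
Step 4: ant0:(0,3)->S->(1,3) | ant1:(3,1)->E->(3,2)
  grid max=3 at (3,2)
Step 5: ant0:(1,3)->N->(0,3) | ant1:(3,2)->W->(3,1)
  grid max=2 at (3,1)
Step 6: ant0:(0,3)->S->(1,3) | ant1:(3,1)->E->(3,2)
  grid max=3 at (3,2)

(1,3) (3,2)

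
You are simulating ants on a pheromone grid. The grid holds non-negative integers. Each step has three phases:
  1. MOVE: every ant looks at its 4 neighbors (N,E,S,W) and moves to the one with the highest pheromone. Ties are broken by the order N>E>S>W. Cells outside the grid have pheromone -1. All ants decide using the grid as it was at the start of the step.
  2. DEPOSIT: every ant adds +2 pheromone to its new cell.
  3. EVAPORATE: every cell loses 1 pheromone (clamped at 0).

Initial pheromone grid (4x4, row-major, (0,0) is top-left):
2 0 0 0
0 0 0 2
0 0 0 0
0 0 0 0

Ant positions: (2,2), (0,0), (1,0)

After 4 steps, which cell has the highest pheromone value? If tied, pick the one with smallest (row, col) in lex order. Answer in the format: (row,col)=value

Step 1: ant0:(2,2)->N->(1,2) | ant1:(0,0)->E->(0,1) | ant2:(1,0)->N->(0,0)
  grid max=3 at (0,0)
Step 2: ant0:(1,2)->E->(1,3) | ant1:(0,1)->W->(0,0) | ant2:(0,0)->E->(0,1)
  grid max=4 at (0,0)
Step 3: ant0:(1,3)->N->(0,3) | ant1:(0,0)->E->(0,1) | ant2:(0,1)->W->(0,0)
  grid max=5 at (0,0)
Step 4: ant0:(0,3)->S->(1,3) | ant1:(0,1)->W->(0,0) | ant2:(0,0)->E->(0,1)
  grid max=6 at (0,0)
Final grid:
  6 4 0 0
  0 0 0 2
  0 0 0 0
  0 0 0 0
Max pheromone 6 at (0,0)

Answer: (0,0)=6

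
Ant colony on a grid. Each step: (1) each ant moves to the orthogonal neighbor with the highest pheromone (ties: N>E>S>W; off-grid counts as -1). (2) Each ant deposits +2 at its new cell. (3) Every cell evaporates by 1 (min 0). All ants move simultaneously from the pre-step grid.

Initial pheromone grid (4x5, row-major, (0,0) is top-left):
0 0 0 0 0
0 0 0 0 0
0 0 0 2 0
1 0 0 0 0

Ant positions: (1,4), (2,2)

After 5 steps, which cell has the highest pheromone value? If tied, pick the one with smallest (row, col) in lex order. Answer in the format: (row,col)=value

Answer: (2,3)=5

Derivation:
Step 1: ant0:(1,4)->N->(0,4) | ant1:(2,2)->E->(2,3)
  grid max=3 at (2,3)
Step 2: ant0:(0,4)->S->(1,4) | ant1:(2,3)->N->(1,3)
  grid max=2 at (2,3)
Step 3: ant0:(1,4)->W->(1,3) | ant1:(1,3)->S->(2,3)
  grid max=3 at (2,3)
Step 4: ant0:(1,3)->S->(2,3) | ant1:(2,3)->N->(1,3)
  grid max=4 at (2,3)
Step 5: ant0:(2,3)->N->(1,3) | ant1:(1,3)->S->(2,3)
  grid max=5 at (2,3)
Final grid:
  0 0 0 0 0
  0 0 0 4 0
  0 0 0 5 0
  0 0 0 0 0
Max pheromone 5 at (2,3)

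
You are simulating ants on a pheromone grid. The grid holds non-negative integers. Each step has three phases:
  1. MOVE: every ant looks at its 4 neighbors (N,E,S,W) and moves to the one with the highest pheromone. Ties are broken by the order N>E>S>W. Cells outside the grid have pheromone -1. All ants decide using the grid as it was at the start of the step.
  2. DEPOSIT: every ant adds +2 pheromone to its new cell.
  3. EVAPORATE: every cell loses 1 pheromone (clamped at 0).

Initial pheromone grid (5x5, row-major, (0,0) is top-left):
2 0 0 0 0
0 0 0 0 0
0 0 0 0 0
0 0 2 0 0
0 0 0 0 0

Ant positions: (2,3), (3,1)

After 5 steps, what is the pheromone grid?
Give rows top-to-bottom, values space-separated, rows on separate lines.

After step 1: ants at (1,3),(3,2)
  1 0 0 0 0
  0 0 0 1 0
  0 0 0 0 0
  0 0 3 0 0
  0 0 0 0 0
After step 2: ants at (0,3),(2,2)
  0 0 0 1 0
  0 0 0 0 0
  0 0 1 0 0
  0 0 2 0 0
  0 0 0 0 0
After step 3: ants at (0,4),(3,2)
  0 0 0 0 1
  0 0 0 0 0
  0 0 0 0 0
  0 0 3 0 0
  0 0 0 0 0
After step 4: ants at (1,4),(2,2)
  0 0 0 0 0
  0 0 0 0 1
  0 0 1 0 0
  0 0 2 0 0
  0 0 0 0 0
After step 5: ants at (0,4),(3,2)
  0 0 0 0 1
  0 0 0 0 0
  0 0 0 0 0
  0 0 3 0 0
  0 0 0 0 0

0 0 0 0 1
0 0 0 0 0
0 0 0 0 0
0 0 3 0 0
0 0 0 0 0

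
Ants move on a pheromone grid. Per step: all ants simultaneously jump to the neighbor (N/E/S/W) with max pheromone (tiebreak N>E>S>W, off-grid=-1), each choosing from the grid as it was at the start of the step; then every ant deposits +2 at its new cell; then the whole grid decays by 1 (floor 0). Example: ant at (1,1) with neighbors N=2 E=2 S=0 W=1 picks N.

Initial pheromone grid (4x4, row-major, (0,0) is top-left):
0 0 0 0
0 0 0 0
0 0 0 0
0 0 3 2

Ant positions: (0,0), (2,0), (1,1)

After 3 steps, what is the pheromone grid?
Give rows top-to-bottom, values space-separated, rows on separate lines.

After step 1: ants at (0,1),(1,0),(0,1)
  0 3 0 0
  1 0 0 0
  0 0 0 0
  0 0 2 1
After step 2: ants at (0,2),(0,0),(0,2)
  1 2 3 0
  0 0 0 0
  0 0 0 0
  0 0 1 0
After step 3: ants at (0,1),(0,1),(0,1)
  0 7 2 0
  0 0 0 0
  0 0 0 0
  0 0 0 0

0 7 2 0
0 0 0 0
0 0 0 0
0 0 0 0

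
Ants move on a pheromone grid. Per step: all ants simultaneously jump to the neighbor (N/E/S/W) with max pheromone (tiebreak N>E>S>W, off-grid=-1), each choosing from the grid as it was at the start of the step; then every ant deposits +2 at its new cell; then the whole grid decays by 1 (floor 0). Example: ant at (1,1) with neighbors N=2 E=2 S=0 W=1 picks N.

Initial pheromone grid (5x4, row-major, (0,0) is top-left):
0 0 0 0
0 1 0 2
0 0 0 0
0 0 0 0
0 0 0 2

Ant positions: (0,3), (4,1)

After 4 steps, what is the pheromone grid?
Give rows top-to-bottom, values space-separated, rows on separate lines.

After step 1: ants at (1,3),(3,1)
  0 0 0 0
  0 0 0 3
  0 0 0 0
  0 1 0 0
  0 0 0 1
After step 2: ants at (0,3),(2,1)
  0 0 0 1
  0 0 0 2
  0 1 0 0
  0 0 0 0
  0 0 0 0
After step 3: ants at (1,3),(1,1)
  0 0 0 0
  0 1 0 3
  0 0 0 0
  0 0 0 0
  0 0 0 0
After step 4: ants at (0,3),(0,1)
  0 1 0 1
  0 0 0 2
  0 0 0 0
  0 0 0 0
  0 0 0 0

0 1 0 1
0 0 0 2
0 0 0 0
0 0 0 0
0 0 0 0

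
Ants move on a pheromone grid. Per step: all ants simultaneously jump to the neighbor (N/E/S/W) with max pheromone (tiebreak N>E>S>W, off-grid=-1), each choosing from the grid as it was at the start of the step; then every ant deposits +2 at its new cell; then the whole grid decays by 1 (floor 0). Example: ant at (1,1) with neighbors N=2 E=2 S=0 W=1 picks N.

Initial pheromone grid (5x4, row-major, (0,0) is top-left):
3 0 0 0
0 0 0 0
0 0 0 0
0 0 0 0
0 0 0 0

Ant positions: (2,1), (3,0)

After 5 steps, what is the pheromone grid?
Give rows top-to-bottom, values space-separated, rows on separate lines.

After step 1: ants at (1,1),(2,0)
  2 0 0 0
  0 1 0 0
  1 0 0 0
  0 0 0 0
  0 0 0 0
After step 2: ants at (0,1),(1,0)
  1 1 0 0
  1 0 0 0
  0 0 0 0
  0 0 0 0
  0 0 0 0
After step 3: ants at (0,0),(0,0)
  4 0 0 0
  0 0 0 0
  0 0 0 0
  0 0 0 0
  0 0 0 0
After step 4: ants at (0,1),(0,1)
  3 3 0 0
  0 0 0 0
  0 0 0 0
  0 0 0 0
  0 0 0 0
After step 5: ants at (0,0),(0,0)
  6 2 0 0
  0 0 0 0
  0 0 0 0
  0 0 0 0
  0 0 0 0

6 2 0 0
0 0 0 0
0 0 0 0
0 0 0 0
0 0 0 0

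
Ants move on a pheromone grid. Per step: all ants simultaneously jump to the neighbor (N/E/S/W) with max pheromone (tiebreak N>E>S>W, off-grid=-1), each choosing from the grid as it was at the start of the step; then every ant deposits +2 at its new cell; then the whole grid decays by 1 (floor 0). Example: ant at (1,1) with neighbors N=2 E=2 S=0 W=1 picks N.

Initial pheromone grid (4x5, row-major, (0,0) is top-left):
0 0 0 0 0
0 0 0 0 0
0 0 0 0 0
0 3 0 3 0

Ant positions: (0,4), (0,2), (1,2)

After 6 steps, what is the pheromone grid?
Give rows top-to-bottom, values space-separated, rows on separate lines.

After step 1: ants at (1,4),(0,3),(0,2)
  0 0 1 1 0
  0 0 0 0 1
  0 0 0 0 0
  0 2 0 2 0
After step 2: ants at (0,4),(0,2),(0,3)
  0 0 2 2 1
  0 0 0 0 0
  0 0 0 0 0
  0 1 0 1 0
After step 3: ants at (0,3),(0,3),(0,2)
  0 0 3 5 0
  0 0 0 0 0
  0 0 0 0 0
  0 0 0 0 0
After step 4: ants at (0,2),(0,2),(0,3)
  0 0 6 6 0
  0 0 0 0 0
  0 0 0 0 0
  0 0 0 0 0
After step 5: ants at (0,3),(0,3),(0,2)
  0 0 7 9 0
  0 0 0 0 0
  0 0 0 0 0
  0 0 0 0 0
After step 6: ants at (0,2),(0,2),(0,3)
  0 0 10 10 0
  0 0 0 0 0
  0 0 0 0 0
  0 0 0 0 0

0 0 10 10 0
0 0 0 0 0
0 0 0 0 0
0 0 0 0 0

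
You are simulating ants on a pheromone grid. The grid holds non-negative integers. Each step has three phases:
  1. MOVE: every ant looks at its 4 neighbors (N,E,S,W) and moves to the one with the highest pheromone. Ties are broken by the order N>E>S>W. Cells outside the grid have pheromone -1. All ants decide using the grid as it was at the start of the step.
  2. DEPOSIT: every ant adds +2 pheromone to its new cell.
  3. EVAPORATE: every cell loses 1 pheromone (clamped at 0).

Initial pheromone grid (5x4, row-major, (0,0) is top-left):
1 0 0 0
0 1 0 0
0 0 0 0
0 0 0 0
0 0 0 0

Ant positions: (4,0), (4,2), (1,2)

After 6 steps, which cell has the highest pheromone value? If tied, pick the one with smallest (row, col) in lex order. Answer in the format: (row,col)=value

Step 1: ant0:(4,0)->N->(3,0) | ant1:(4,2)->N->(3,2) | ant2:(1,2)->W->(1,1)
  grid max=2 at (1,1)
Step 2: ant0:(3,0)->N->(2,0) | ant1:(3,2)->N->(2,2) | ant2:(1,1)->N->(0,1)
  grid max=1 at (0,1)
Step 3: ant0:(2,0)->N->(1,0) | ant1:(2,2)->N->(1,2) | ant2:(0,1)->S->(1,1)
  grid max=2 at (1,1)
Step 4: ant0:(1,0)->E->(1,1) | ant1:(1,2)->W->(1,1) | ant2:(1,1)->E->(1,2)
  grid max=5 at (1,1)
Step 5: ant0:(1,1)->E->(1,2) | ant1:(1,1)->E->(1,2) | ant2:(1,2)->W->(1,1)
  grid max=6 at (1,1)
Step 6: ant0:(1,2)->W->(1,1) | ant1:(1,2)->W->(1,1) | ant2:(1,1)->E->(1,2)
  grid max=9 at (1,1)
Final grid:
  0 0 0 0
  0 9 6 0
  0 0 0 0
  0 0 0 0
  0 0 0 0
Max pheromone 9 at (1,1)

Answer: (1,1)=9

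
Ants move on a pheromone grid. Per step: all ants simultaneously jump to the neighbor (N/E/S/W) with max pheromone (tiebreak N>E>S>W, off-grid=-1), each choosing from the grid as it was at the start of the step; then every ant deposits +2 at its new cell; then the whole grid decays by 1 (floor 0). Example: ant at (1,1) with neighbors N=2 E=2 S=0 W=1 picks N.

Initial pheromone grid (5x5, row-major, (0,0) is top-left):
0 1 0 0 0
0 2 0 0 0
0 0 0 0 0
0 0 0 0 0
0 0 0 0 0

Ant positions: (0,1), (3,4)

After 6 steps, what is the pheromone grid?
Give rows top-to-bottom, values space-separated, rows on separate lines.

After step 1: ants at (1,1),(2,4)
  0 0 0 0 0
  0 3 0 0 0
  0 0 0 0 1
  0 0 0 0 0
  0 0 0 0 0
After step 2: ants at (0,1),(1,4)
  0 1 0 0 0
  0 2 0 0 1
  0 0 0 0 0
  0 0 0 0 0
  0 0 0 0 0
After step 3: ants at (1,1),(0,4)
  0 0 0 0 1
  0 3 0 0 0
  0 0 0 0 0
  0 0 0 0 0
  0 0 0 0 0
After step 4: ants at (0,1),(1,4)
  0 1 0 0 0
  0 2 0 0 1
  0 0 0 0 0
  0 0 0 0 0
  0 0 0 0 0
After step 5: ants at (1,1),(0,4)
  0 0 0 0 1
  0 3 0 0 0
  0 0 0 0 0
  0 0 0 0 0
  0 0 0 0 0
After step 6: ants at (0,1),(1,4)
  0 1 0 0 0
  0 2 0 0 1
  0 0 0 0 0
  0 0 0 0 0
  0 0 0 0 0

0 1 0 0 0
0 2 0 0 1
0 0 0 0 0
0 0 0 0 0
0 0 0 0 0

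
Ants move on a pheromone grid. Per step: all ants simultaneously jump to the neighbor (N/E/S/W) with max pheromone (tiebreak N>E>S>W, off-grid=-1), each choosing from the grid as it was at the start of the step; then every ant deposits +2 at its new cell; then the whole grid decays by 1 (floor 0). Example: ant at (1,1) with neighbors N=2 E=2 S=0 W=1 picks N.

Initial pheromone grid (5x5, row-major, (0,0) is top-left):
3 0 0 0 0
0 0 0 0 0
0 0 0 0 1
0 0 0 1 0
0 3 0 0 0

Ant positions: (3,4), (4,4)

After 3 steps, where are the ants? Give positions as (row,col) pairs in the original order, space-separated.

Step 1: ant0:(3,4)->N->(2,4) | ant1:(4,4)->N->(3,4)
  grid max=2 at (0,0)
Step 2: ant0:(2,4)->S->(3,4) | ant1:(3,4)->N->(2,4)
  grid max=3 at (2,4)
Step 3: ant0:(3,4)->N->(2,4) | ant1:(2,4)->S->(3,4)
  grid max=4 at (2,4)

(2,4) (3,4)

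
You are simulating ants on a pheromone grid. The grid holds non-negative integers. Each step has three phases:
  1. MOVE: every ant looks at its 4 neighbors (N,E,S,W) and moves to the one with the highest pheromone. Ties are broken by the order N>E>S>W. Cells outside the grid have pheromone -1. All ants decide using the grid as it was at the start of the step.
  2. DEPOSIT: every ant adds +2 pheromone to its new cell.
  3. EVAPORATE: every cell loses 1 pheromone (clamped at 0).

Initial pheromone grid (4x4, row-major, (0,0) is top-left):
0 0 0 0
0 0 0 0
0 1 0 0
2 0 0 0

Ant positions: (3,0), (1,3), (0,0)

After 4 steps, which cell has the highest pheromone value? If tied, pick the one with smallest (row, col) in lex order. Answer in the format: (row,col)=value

Step 1: ant0:(3,0)->N->(2,0) | ant1:(1,3)->N->(0,3) | ant2:(0,0)->E->(0,1)
  grid max=1 at (0,1)
Step 2: ant0:(2,0)->S->(3,0) | ant1:(0,3)->S->(1,3) | ant2:(0,1)->E->(0,2)
  grid max=2 at (3,0)
Step 3: ant0:(3,0)->N->(2,0) | ant1:(1,3)->N->(0,3) | ant2:(0,2)->E->(0,3)
  grid max=3 at (0,3)
Step 4: ant0:(2,0)->S->(3,0) | ant1:(0,3)->S->(1,3) | ant2:(0,3)->S->(1,3)
  grid max=3 at (1,3)
Final grid:
  0 0 0 2
  0 0 0 3
  0 0 0 0
  2 0 0 0
Max pheromone 3 at (1,3)

Answer: (1,3)=3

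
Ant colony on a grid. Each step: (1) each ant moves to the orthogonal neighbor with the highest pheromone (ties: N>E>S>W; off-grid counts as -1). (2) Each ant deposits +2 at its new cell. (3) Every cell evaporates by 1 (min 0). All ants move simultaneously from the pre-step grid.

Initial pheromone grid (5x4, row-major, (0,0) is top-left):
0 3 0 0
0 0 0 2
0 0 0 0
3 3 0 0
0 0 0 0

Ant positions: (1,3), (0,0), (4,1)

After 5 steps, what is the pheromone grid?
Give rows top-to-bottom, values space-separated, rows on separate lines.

After step 1: ants at (0,3),(0,1),(3,1)
  0 4 0 1
  0 0 0 1
  0 0 0 0
  2 4 0 0
  0 0 0 0
After step 2: ants at (1,3),(0,2),(3,0)
  0 3 1 0
  0 0 0 2
  0 0 0 0
  3 3 0 0
  0 0 0 0
After step 3: ants at (0,3),(0,1),(3,1)
  0 4 0 1
  0 0 0 1
  0 0 0 0
  2 4 0 0
  0 0 0 0
After step 4: ants at (1,3),(0,2),(3,0)
  0 3 1 0
  0 0 0 2
  0 0 0 0
  3 3 0 0
  0 0 0 0
After step 5: ants at (0,3),(0,1),(3,1)
  0 4 0 1
  0 0 0 1
  0 0 0 0
  2 4 0 0
  0 0 0 0

0 4 0 1
0 0 0 1
0 0 0 0
2 4 0 0
0 0 0 0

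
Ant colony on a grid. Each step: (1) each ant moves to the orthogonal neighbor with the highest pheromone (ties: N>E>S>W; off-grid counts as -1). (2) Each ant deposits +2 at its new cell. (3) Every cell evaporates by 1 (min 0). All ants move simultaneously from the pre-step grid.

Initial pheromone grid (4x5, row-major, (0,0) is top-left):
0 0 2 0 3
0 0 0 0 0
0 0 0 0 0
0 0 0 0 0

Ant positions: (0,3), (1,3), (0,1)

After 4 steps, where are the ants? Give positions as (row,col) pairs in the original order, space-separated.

Step 1: ant0:(0,3)->E->(0,4) | ant1:(1,3)->N->(0,3) | ant2:(0,1)->E->(0,2)
  grid max=4 at (0,4)
Step 2: ant0:(0,4)->W->(0,3) | ant1:(0,3)->E->(0,4) | ant2:(0,2)->E->(0,3)
  grid max=5 at (0,4)
Step 3: ant0:(0,3)->E->(0,4) | ant1:(0,4)->W->(0,3) | ant2:(0,3)->E->(0,4)
  grid max=8 at (0,4)
Step 4: ant0:(0,4)->W->(0,3) | ant1:(0,3)->E->(0,4) | ant2:(0,4)->W->(0,3)
  grid max=9 at (0,4)

(0,3) (0,4) (0,3)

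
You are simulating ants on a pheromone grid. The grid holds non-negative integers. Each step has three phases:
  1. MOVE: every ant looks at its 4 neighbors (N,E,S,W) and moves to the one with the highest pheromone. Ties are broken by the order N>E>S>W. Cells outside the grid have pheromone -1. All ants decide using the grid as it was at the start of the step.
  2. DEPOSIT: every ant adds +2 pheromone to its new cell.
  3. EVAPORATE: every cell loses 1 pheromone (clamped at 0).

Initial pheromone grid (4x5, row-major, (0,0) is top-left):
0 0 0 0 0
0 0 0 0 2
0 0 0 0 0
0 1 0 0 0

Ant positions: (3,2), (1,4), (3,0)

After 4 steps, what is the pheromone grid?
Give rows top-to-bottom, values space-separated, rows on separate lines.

After step 1: ants at (3,1),(0,4),(3,1)
  0 0 0 0 1
  0 0 0 0 1
  0 0 0 0 0
  0 4 0 0 0
After step 2: ants at (2,1),(1,4),(2,1)
  0 0 0 0 0
  0 0 0 0 2
  0 3 0 0 0
  0 3 0 0 0
After step 3: ants at (3,1),(0,4),(3,1)
  0 0 0 0 1
  0 0 0 0 1
  0 2 0 0 0
  0 6 0 0 0
After step 4: ants at (2,1),(1,4),(2,1)
  0 0 0 0 0
  0 0 0 0 2
  0 5 0 0 0
  0 5 0 0 0

0 0 0 0 0
0 0 0 0 2
0 5 0 0 0
0 5 0 0 0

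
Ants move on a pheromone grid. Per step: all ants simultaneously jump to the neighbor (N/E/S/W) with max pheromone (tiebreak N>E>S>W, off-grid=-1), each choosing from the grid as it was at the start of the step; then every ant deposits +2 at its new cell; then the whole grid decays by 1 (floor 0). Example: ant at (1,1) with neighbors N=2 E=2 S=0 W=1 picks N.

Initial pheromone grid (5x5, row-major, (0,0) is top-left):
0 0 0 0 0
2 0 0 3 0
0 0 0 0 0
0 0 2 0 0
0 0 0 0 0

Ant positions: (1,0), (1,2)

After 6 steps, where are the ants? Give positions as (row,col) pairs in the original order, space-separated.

Step 1: ant0:(1,0)->N->(0,0) | ant1:(1,2)->E->(1,3)
  grid max=4 at (1,3)
Step 2: ant0:(0,0)->S->(1,0) | ant1:(1,3)->N->(0,3)
  grid max=3 at (1,3)
Step 3: ant0:(1,0)->N->(0,0) | ant1:(0,3)->S->(1,3)
  grid max=4 at (1,3)
Step 4: ant0:(0,0)->S->(1,0) | ant1:(1,3)->N->(0,3)
  grid max=3 at (1,3)
Step 5: ant0:(1,0)->N->(0,0) | ant1:(0,3)->S->(1,3)
  grid max=4 at (1,3)
Step 6: ant0:(0,0)->S->(1,0) | ant1:(1,3)->N->(0,3)
  grid max=3 at (1,3)

(1,0) (0,3)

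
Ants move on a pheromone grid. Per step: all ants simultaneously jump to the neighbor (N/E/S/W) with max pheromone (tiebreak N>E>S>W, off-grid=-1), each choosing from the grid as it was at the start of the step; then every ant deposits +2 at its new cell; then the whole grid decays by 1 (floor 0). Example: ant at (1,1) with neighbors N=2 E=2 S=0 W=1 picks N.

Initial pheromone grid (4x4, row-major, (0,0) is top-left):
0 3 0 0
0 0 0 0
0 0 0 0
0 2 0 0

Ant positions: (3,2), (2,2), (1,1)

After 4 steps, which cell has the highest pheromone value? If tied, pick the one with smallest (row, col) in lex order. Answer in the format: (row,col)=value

Answer: (0,1)=5

Derivation:
Step 1: ant0:(3,2)->W->(3,1) | ant1:(2,2)->N->(1,2) | ant2:(1,1)->N->(0,1)
  grid max=4 at (0,1)
Step 2: ant0:(3,1)->N->(2,1) | ant1:(1,2)->N->(0,2) | ant2:(0,1)->E->(0,2)
  grid max=3 at (0,1)
Step 3: ant0:(2,1)->S->(3,1) | ant1:(0,2)->W->(0,1) | ant2:(0,2)->W->(0,1)
  grid max=6 at (0,1)
Step 4: ant0:(3,1)->N->(2,1) | ant1:(0,1)->E->(0,2) | ant2:(0,1)->E->(0,2)
  grid max=5 at (0,1)
Final grid:
  0 5 5 0
  0 0 0 0
  0 1 0 0
  0 2 0 0
Max pheromone 5 at (0,1)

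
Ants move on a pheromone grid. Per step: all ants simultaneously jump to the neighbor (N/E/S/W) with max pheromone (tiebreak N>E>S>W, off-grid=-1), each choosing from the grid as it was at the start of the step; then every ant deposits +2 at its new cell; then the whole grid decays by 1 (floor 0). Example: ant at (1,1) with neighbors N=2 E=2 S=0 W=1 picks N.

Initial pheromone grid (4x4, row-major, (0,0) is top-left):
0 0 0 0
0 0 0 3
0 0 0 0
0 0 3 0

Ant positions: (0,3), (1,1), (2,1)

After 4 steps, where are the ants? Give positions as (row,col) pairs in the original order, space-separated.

Step 1: ant0:(0,3)->S->(1,3) | ant1:(1,1)->N->(0,1) | ant2:(2,1)->N->(1,1)
  grid max=4 at (1,3)
Step 2: ant0:(1,3)->N->(0,3) | ant1:(0,1)->S->(1,1) | ant2:(1,1)->N->(0,1)
  grid max=3 at (1,3)
Step 3: ant0:(0,3)->S->(1,3) | ant1:(1,1)->N->(0,1) | ant2:(0,1)->S->(1,1)
  grid max=4 at (1,3)
Step 4: ant0:(1,3)->N->(0,3) | ant1:(0,1)->S->(1,1) | ant2:(1,1)->N->(0,1)
  grid max=4 at (0,1)

(0,3) (1,1) (0,1)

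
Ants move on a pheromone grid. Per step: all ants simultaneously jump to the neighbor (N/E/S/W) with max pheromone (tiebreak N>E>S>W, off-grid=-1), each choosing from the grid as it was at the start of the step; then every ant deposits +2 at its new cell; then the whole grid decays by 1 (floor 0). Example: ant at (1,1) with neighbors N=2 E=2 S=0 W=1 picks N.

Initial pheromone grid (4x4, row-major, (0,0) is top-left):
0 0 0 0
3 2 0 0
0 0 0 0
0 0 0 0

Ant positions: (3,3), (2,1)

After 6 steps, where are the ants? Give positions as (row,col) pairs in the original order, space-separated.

Step 1: ant0:(3,3)->N->(2,3) | ant1:(2,1)->N->(1,1)
  grid max=3 at (1,1)
Step 2: ant0:(2,3)->N->(1,3) | ant1:(1,1)->W->(1,0)
  grid max=3 at (1,0)
Step 3: ant0:(1,3)->N->(0,3) | ant1:(1,0)->E->(1,1)
  grid max=3 at (1,1)
Step 4: ant0:(0,3)->S->(1,3) | ant1:(1,1)->W->(1,0)
  grid max=3 at (1,0)
Step 5: ant0:(1,3)->N->(0,3) | ant1:(1,0)->E->(1,1)
  grid max=3 at (1,1)
Step 6: ant0:(0,3)->S->(1,3) | ant1:(1,1)->W->(1,0)
  grid max=3 at (1,0)

(1,3) (1,0)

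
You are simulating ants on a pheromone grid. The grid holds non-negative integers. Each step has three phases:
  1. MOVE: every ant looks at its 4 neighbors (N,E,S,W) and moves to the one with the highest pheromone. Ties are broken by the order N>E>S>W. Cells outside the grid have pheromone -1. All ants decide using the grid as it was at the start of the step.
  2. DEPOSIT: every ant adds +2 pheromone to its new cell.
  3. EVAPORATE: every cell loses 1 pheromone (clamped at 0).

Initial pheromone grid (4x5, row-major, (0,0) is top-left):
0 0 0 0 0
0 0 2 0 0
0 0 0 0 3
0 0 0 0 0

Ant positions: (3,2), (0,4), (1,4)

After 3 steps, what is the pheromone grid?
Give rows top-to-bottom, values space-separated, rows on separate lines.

After step 1: ants at (2,2),(1,4),(2,4)
  0 0 0 0 0
  0 0 1 0 1
  0 0 1 0 4
  0 0 0 0 0
After step 2: ants at (1,2),(2,4),(1,4)
  0 0 0 0 0
  0 0 2 0 2
  0 0 0 0 5
  0 0 0 0 0
After step 3: ants at (0,2),(1,4),(2,4)
  0 0 1 0 0
  0 0 1 0 3
  0 0 0 0 6
  0 0 0 0 0

0 0 1 0 0
0 0 1 0 3
0 0 0 0 6
0 0 0 0 0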